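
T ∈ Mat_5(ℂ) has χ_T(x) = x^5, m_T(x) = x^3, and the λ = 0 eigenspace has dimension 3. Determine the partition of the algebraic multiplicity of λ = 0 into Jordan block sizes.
Block sizes for λ = 0: [3, 1, 1]

Step 1 — from the characteristic polynomial, algebraic multiplicity of λ = 0 is 5. From dim ker(T − (0)·I) = 3, there are exactly 3 Jordan blocks for λ = 0.
Step 2 — from the minimal polynomial, the factor (x − 0)^3 tells us the largest block for λ = 0 has size 3.
Step 3 — with total size 5, 3 blocks, and largest block 3, the block sizes (in nonincreasing order) are [3, 1, 1].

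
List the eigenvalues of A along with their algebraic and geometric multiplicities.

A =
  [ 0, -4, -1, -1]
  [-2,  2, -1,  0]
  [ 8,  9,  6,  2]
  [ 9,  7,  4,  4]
λ = 3: alg = 4, geom = 2

Step 1 — factor the characteristic polynomial to read off the algebraic multiplicities:
  χ_A(x) = (x - 3)^4

Step 2 — compute geometric multiplicities via the rank-nullity identity g(λ) = n − rank(A − λI):
  rank(A − (3)·I) = 2, so dim ker(A − (3)·I) = n − 2 = 2

Summary:
  λ = 3: algebraic multiplicity = 4, geometric multiplicity = 2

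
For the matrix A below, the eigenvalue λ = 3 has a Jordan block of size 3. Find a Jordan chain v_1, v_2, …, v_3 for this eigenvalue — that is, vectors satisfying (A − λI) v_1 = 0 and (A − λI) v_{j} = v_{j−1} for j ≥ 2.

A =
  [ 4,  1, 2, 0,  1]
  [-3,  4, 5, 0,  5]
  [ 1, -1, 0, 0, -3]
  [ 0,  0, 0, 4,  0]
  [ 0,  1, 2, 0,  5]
A Jordan chain for λ = 3 of length 3:
v_1 = (1, -2, 0, 0, 1)ᵀ
v_2 = (1, 1, -1, 0, 1)ᵀ
v_3 = (0, 1, 0, 0, 0)ᵀ

Let N = A − (3)·I. We want v_3 with N^3 v_3 = 0 but N^2 v_3 ≠ 0; then v_{j-1} := N · v_j for j = 3, …, 2.

Pick v_3 = (0, 1, 0, 0, 0)ᵀ.
Then v_2 = N · v_3 = (1, 1, -1, 0, 1)ᵀ.
Then v_1 = N · v_2 = (1, -2, 0, 0, 1)ᵀ.

Sanity check: (A − (3)·I) v_1 = (0, 0, 0, 0, 0)ᵀ = 0. ✓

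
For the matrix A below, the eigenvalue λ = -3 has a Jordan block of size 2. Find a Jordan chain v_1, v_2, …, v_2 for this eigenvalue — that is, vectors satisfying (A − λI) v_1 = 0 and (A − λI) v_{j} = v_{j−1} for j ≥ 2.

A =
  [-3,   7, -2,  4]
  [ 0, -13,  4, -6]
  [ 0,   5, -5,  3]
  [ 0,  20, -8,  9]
A Jordan chain for λ = -3 of length 2:
v_1 = (7, -10, 5, 20)ᵀ
v_2 = (0, 1, 0, 0)ᵀ

Let N = A − (-3)·I. We want v_2 with N^2 v_2 = 0 but N^1 v_2 ≠ 0; then v_{j-1} := N · v_j for j = 2, …, 2.

Pick v_2 = (0, 1, 0, 0)ᵀ.
Then v_1 = N · v_2 = (7, -10, 5, 20)ᵀ.

Sanity check: (A − (-3)·I) v_1 = (0, 0, 0, 0)ᵀ = 0. ✓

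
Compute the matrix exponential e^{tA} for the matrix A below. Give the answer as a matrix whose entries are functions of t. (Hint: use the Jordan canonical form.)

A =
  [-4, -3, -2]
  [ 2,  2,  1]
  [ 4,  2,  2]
e^{tA} =
  [t^2 - 4*t + 1, t^2 - 3*t, t^2/2 - 2*t]
  [2*t, 2*t + 1, t]
  [-2*t^2 + 4*t, -2*t^2 + 2*t, -t^2 + 2*t + 1]

Strategy: write A = P · J · P⁻¹ where J is a Jordan canonical form, so e^{tA} = P · e^{tJ} · P⁻¹, and e^{tJ} can be computed block-by-block.

A has Jordan form
J =
  [0, 1, 0]
  [0, 0, 1]
  [0, 0, 0]
(up to reordering of blocks).

Per-block formulas:
  For a 3×3 Jordan block J_3(0): exp(t · J_3(0)) = e^(0t)·(I + t·N + (t^2/2)·N^2), where N is the 3×3 nilpotent shift.

After assembling e^{tJ} and conjugating by P, we get:

e^{tA} =
  [t^2 - 4*t + 1, t^2 - 3*t, t^2/2 - 2*t]
  [2*t, 2*t + 1, t]
  [-2*t^2 + 4*t, -2*t^2 + 2*t, -t^2 + 2*t + 1]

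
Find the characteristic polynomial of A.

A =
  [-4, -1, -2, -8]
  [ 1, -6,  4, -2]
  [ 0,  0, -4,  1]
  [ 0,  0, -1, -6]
x^4 + 20*x^3 + 150*x^2 + 500*x + 625

Expanding det(x·I − A) (e.g. by cofactor expansion or by noting that A is similar to its Jordan form J, which has the same characteristic polynomial as A) gives
  χ_A(x) = x^4 + 20*x^3 + 150*x^2 + 500*x + 625
which factors as (x + 5)^4. The eigenvalues (with algebraic multiplicities) are λ = -5 with multiplicity 4.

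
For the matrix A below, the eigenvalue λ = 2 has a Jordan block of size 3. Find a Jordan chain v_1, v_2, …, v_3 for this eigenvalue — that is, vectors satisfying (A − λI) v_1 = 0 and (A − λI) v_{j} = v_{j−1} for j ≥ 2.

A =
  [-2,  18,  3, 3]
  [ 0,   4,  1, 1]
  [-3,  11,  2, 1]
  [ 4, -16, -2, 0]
A Jordan chain for λ = 2 of length 3:
v_1 = (6, 2, 0, -4)ᵀ
v_2 = (6, 2, 2, -4)ᵀ
v_3 = (3, 1, 0, 0)ᵀ

Let N = A − (2)·I. We want v_3 with N^3 v_3 = 0 but N^2 v_3 ≠ 0; then v_{j-1} := N · v_j for j = 3, …, 2.

Pick v_3 = (3, 1, 0, 0)ᵀ.
Then v_2 = N · v_3 = (6, 2, 2, -4)ᵀ.
Then v_1 = N · v_2 = (6, 2, 0, -4)ᵀ.

Sanity check: (A − (2)·I) v_1 = (0, 0, 0, 0)ᵀ = 0. ✓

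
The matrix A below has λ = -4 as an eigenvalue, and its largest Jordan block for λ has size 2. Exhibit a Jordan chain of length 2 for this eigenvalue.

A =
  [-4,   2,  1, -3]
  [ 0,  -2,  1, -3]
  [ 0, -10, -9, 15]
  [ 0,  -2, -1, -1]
A Jordan chain for λ = -4 of length 2:
v_1 = (2, 2, -10, -2)ᵀ
v_2 = (0, 1, 0, 0)ᵀ

Let N = A − (-4)·I. We want v_2 with N^2 v_2 = 0 but N^1 v_2 ≠ 0; then v_{j-1} := N · v_j for j = 2, …, 2.

Pick v_2 = (0, 1, 0, 0)ᵀ.
Then v_1 = N · v_2 = (2, 2, -10, -2)ᵀ.

Sanity check: (A − (-4)·I) v_1 = (0, 0, 0, 0)ᵀ = 0. ✓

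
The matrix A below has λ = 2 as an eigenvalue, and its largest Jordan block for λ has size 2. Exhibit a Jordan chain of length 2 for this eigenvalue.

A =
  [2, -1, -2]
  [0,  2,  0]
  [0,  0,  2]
A Jordan chain for λ = 2 of length 2:
v_1 = (-1, 0, 0)ᵀ
v_2 = (0, 1, 0)ᵀ

Let N = A − (2)·I. We want v_2 with N^2 v_2 = 0 but N^1 v_2 ≠ 0; then v_{j-1} := N · v_j for j = 2, …, 2.

Pick v_2 = (0, 1, 0)ᵀ.
Then v_1 = N · v_2 = (-1, 0, 0)ᵀ.

Sanity check: (A − (2)·I) v_1 = (0, 0, 0)ᵀ = 0. ✓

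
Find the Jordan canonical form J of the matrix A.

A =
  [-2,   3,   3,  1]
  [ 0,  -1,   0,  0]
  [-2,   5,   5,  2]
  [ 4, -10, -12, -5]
J_2(-1) ⊕ J_1(-1) ⊕ J_1(0)

The characteristic polynomial is
  det(x·I − A) = x^4 + 3*x^3 + 3*x^2 + x = x*(x + 1)^3

Eigenvalues and multiplicities (the geometric multiplicity of λ is n − rank(A − λI), which equals the number of Jordan blocks for λ):
  λ = -1: algebraic multiplicity = 3, geometric multiplicity = 2
  λ = 0: algebraic multiplicity = 1, geometric multiplicity = 1

Determining the block sizes for each eigenvalue:
  λ = -1: 2 blocks summing to 3 forces exactly one block of size 2 and the rest size 1 → block sizes [2, 1]
  λ = 0: one block (gm = 1), so the single block has size am = 1 → block sizes [1]

Assembling the blocks gives a Jordan form
J =
  [-1,  1,  0, 0]
  [ 0, -1,  0, 0]
  [ 0,  0, -1, 0]
  [ 0,  0,  0, 0]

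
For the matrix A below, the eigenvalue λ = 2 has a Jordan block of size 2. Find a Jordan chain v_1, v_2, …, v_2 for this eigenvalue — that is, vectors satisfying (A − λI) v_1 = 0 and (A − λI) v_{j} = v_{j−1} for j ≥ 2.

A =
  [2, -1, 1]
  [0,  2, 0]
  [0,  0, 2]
A Jordan chain for λ = 2 of length 2:
v_1 = (-1, 0, 0)ᵀ
v_2 = (0, 1, 0)ᵀ

Let N = A − (2)·I. We want v_2 with N^2 v_2 = 0 but N^1 v_2 ≠ 0; then v_{j-1} := N · v_j for j = 2, …, 2.

Pick v_2 = (0, 1, 0)ᵀ.
Then v_1 = N · v_2 = (-1, 0, 0)ᵀ.

Sanity check: (A − (2)·I) v_1 = (0, 0, 0)ᵀ = 0. ✓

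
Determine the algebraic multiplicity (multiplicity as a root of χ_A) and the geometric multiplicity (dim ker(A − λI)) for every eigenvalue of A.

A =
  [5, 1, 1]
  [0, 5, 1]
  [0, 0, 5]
λ = 5: alg = 3, geom = 1

Step 1 — factor the characteristic polynomial to read off the algebraic multiplicities:
  χ_A(x) = (x - 5)^3

Step 2 — compute geometric multiplicities via the rank-nullity identity g(λ) = n − rank(A − λI):
  rank(A − (5)·I) = 2, so dim ker(A − (5)·I) = n − 2 = 1

Summary:
  λ = 5: algebraic multiplicity = 3, geometric multiplicity = 1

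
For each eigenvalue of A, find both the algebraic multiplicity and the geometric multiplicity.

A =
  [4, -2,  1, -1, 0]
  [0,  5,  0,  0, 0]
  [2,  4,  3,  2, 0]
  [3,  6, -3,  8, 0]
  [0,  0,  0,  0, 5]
λ = 5: alg = 5, geom = 4

Step 1 — factor the characteristic polynomial to read off the algebraic multiplicities:
  χ_A(x) = (x - 5)^5

Step 2 — compute geometric multiplicities via the rank-nullity identity g(λ) = n − rank(A − λI):
  rank(A − (5)·I) = 1, so dim ker(A − (5)·I) = n − 1 = 4

Summary:
  λ = 5: algebraic multiplicity = 5, geometric multiplicity = 4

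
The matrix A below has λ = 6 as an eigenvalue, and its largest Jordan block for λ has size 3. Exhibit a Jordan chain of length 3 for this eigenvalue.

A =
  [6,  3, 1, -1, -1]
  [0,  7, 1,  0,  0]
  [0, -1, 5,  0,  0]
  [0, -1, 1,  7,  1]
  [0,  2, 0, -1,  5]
A Jordan chain for λ = 6 of length 3:
v_1 = (1, 0, 0, -1, 1)ᵀ
v_2 = (3, 1, -1, -1, 2)ᵀ
v_3 = (0, 1, 0, 0, 0)ᵀ

Let N = A − (6)·I. We want v_3 with N^3 v_3 = 0 but N^2 v_3 ≠ 0; then v_{j-1} := N · v_j for j = 3, …, 2.

Pick v_3 = (0, 1, 0, 0, 0)ᵀ.
Then v_2 = N · v_3 = (3, 1, -1, -1, 2)ᵀ.
Then v_1 = N · v_2 = (1, 0, 0, -1, 1)ᵀ.

Sanity check: (A − (6)·I) v_1 = (0, 0, 0, 0, 0)ᵀ = 0. ✓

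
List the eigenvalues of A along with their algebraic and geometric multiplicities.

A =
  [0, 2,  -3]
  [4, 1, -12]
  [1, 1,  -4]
λ = -1: alg = 3, geom = 1

Step 1 — factor the characteristic polynomial to read off the algebraic multiplicities:
  χ_A(x) = (x + 1)^3

Step 2 — compute geometric multiplicities via the rank-nullity identity g(λ) = n − rank(A − λI):
  rank(A − (-1)·I) = 2, so dim ker(A − (-1)·I) = n − 2 = 1

Summary:
  λ = -1: algebraic multiplicity = 3, geometric multiplicity = 1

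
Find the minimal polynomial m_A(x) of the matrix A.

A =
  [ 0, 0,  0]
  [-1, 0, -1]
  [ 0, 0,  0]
x^2

The characteristic polynomial is χ_A(x) = x^3, so the eigenvalues are known. The minimal polynomial is
  m_A(x) = Π_λ (x − λ)^{k_λ}
where k_λ is the size of the *largest* Jordan block for λ (equivalently, the smallest k with (A − λI)^k v = 0 for every generalised eigenvector v of λ).

  λ = 0: largest Jordan block has size 2, contributing (x − 0)^2

So m_A(x) = x^2 = x^2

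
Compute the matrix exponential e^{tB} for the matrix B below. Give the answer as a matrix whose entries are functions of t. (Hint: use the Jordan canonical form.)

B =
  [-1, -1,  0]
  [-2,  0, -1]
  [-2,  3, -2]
e^{tB} =
  [t^2*exp(-t) + exp(-t), -t^2*exp(-t)/2 - t*exp(-t), t^2*exp(-t)/2]
  [-2*t*exp(-t), t*exp(-t) + exp(-t), -t*exp(-t)]
  [-2*t^2*exp(-t) - 2*t*exp(-t), t^2*exp(-t) + 3*t*exp(-t), -t^2*exp(-t) - t*exp(-t) + exp(-t)]

Strategy: write B = P · J · P⁻¹ where J is a Jordan canonical form, so e^{tB} = P · e^{tJ} · P⁻¹, and e^{tJ} can be computed block-by-block.

B has Jordan form
J =
  [-1,  1,  0]
  [ 0, -1,  1]
  [ 0,  0, -1]
(up to reordering of blocks).

Per-block formulas:
  For a 3×3 Jordan block J_3(-1): exp(t · J_3(-1)) = e^(-1t)·(I + t·N + (t^2/2)·N^2), where N is the 3×3 nilpotent shift.

After assembling e^{tJ} and conjugating by P, we get:

e^{tB} =
  [t^2*exp(-t) + exp(-t), -t^2*exp(-t)/2 - t*exp(-t), t^2*exp(-t)/2]
  [-2*t*exp(-t), t*exp(-t) + exp(-t), -t*exp(-t)]
  [-2*t^2*exp(-t) - 2*t*exp(-t), t^2*exp(-t) + 3*t*exp(-t), -t^2*exp(-t) - t*exp(-t) + exp(-t)]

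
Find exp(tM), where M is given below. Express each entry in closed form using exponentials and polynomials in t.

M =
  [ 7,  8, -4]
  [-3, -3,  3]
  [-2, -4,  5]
e^{tM} =
  [4*t*exp(3*t) + exp(3*t), 8*t*exp(3*t), -4*t*exp(3*t)]
  [-3*t*exp(3*t), -6*t*exp(3*t) + exp(3*t), 3*t*exp(3*t)]
  [-2*t*exp(3*t), -4*t*exp(3*t), 2*t*exp(3*t) + exp(3*t)]

Strategy: write M = P · J · P⁻¹ where J is a Jordan canonical form, so e^{tM} = P · e^{tJ} · P⁻¹, and e^{tJ} can be computed block-by-block.

M has Jordan form
J =
  [3, 1, 0]
  [0, 3, 0]
  [0, 0, 3]
(up to reordering of blocks).

Per-block formulas:
  For a 2×2 Jordan block J_2(3): exp(t · J_2(3)) = e^(3t)·(I + t·N), where N is the 2×2 nilpotent shift.
  For a 1×1 block at λ = 3: exp(t · [3]) = [e^(3t)].

After assembling e^{tJ} and conjugating by P, we get:

e^{tM} =
  [4*t*exp(3*t) + exp(3*t), 8*t*exp(3*t), -4*t*exp(3*t)]
  [-3*t*exp(3*t), -6*t*exp(3*t) + exp(3*t), 3*t*exp(3*t)]
  [-2*t*exp(3*t), -4*t*exp(3*t), 2*t*exp(3*t) + exp(3*t)]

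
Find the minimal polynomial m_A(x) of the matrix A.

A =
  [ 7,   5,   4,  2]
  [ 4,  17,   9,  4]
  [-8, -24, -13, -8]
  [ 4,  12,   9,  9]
x^3 - 15*x^2 + 75*x - 125

The characteristic polynomial is χ_A(x) = (x - 5)^4, so the eigenvalues are known. The minimal polynomial is
  m_A(x) = Π_λ (x − λ)^{k_λ}
where k_λ is the size of the *largest* Jordan block for λ (equivalently, the smallest k with (A − λI)^k v = 0 for every generalised eigenvector v of λ).

  λ = 5: largest Jordan block has size 3, contributing (x − 5)^3

So m_A(x) = (x - 5)^3 = x^3 - 15*x^2 + 75*x - 125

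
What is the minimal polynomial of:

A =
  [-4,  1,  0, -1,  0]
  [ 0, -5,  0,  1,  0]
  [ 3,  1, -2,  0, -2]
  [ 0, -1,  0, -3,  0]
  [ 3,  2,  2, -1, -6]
x^2 + 8*x + 16

The characteristic polynomial is χ_A(x) = (x + 4)^5, so the eigenvalues are known. The minimal polynomial is
  m_A(x) = Π_λ (x − λ)^{k_λ}
where k_λ is the size of the *largest* Jordan block for λ (equivalently, the smallest k with (A − λI)^k v = 0 for every generalised eigenvector v of λ).

  λ = -4: largest Jordan block has size 2, contributing (x + 4)^2

So m_A(x) = (x + 4)^2 = x^2 + 8*x + 16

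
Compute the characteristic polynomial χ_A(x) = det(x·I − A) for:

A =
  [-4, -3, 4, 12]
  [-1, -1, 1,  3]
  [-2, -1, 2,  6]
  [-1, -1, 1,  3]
x^4

Expanding det(x·I − A) (e.g. by cofactor expansion or by noting that A is similar to its Jordan form J, which has the same characteristic polynomial as A) gives
  χ_A(x) = x^4
which factors as x^4. The eigenvalues (with algebraic multiplicities) are λ = 0 with multiplicity 4.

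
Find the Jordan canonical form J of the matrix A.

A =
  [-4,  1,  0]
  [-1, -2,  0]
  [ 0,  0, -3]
J_2(-3) ⊕ J_1(-3)

The characteristic polynomial is
  det(x·I − A) = x^3 + 9*x^2 + 27*x + 27 = (x + 3)^3

Eigenvalues and multiplicities (the geometric multiplicity of λ is n − rank(A − λI), which equals the number of Jordan blocks for λ):
  λ = -3: algebraic multiplicity = 3, geometric multiplicity = 2

Determining the block sizes for each eigenvalue:
  λ = -3: 2 blocks summing to 3 forces exactly one block of size 2 and the rest size 1 → block sizes [2, 1]

Assembling the blocks gives a Jordan form
J =
  [-3,  1,  0]
  [ 0, -3,  0]
  [ 0,  0, -3]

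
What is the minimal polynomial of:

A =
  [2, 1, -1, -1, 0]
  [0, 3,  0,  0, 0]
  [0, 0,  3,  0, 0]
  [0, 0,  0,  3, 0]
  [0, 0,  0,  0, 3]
x^2 - 5*x + 6

The characteristic polynomial is χ_A(x) = (x - 3)^4*(x - 2), so the eigenvalues are known. The minimal polynomial is
  m_A(x) = Π_λ (x − λ)^{k_λ}
where k_λ is the size of the *largest* Jordan block for λ (equivalently, the smallest k with (A − λI)^k v = 0 for every generalised eigenvector v of λ).

  λ = 2: largest Jordan block has size 1, contributing (x − 2)
  λ = 3: largest Jordan block has size 1, contributing (x − 3)

So m_A(x) = (x - 3)*(x - 2) = x^2 - 5*x + 6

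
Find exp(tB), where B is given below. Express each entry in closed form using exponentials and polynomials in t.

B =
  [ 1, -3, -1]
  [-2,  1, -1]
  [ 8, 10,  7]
e^{tB} =
  [t^2*exp(3*t) - 2*t*exp(3*t) + exp(3*t), t^2*exp(3*t) - 3*t*exp(3*t), t^2*exp(3*t)/2 - t*exp(3*t)]
  [-2*t*exp(3*t), -2*t*exp(3*t) + exp(3*t), -t*exp(3*t)]
  [-2*t^2*exp(3*t) + 8*t*exp(3*t), -2*t^2*exp(3*t) + 10*t*exp(3*t), -t^2*exp(3*t) + 4*t*exp(3*t) + exp(3*t)]

Strategy: write B = P · J · P⁻¹ where J is a Jordan canonical form, so e^{tB} = P · e^{tJ} · P⁻¹, and e^{tJ} can be computed block-by-block.

B has Jordan form
J =
  [3, 1, 0]
  [0, 3, 1]
  [0, 0, 3]
(up to reordering of blocks).

Per-block formulas:
  For a 3×3 Jordan block J_3(3): exp(t · J_3(3)) = e^(3t)·(I + t·N + (t^2/2)·N^2), where N is the 3×3 nilpotent shift.

After assembling e^{tJ} and conjugating by P, we get:

e^{tB} =
  [t^2*exp(3*t) - 2*t*exp(3*t) + exp(3*t), t^2*exp(3*t) - 3*t*exp(3*t), t^2*exp(3*t)/2 - t*exp(3*t)]
  [-2*t*exp(3*t), -2*t*exp(3*t) + exp(3*t), -t*exp(3*t)]
  [-2*t^2*exp(3*t) + 8*t*exp(3*t), -2*t^2*exp(3*t) + 10*t*exp(3*t), -t^2*exp(3*t) + 4*t*exp(3*t) + exp(3*t)]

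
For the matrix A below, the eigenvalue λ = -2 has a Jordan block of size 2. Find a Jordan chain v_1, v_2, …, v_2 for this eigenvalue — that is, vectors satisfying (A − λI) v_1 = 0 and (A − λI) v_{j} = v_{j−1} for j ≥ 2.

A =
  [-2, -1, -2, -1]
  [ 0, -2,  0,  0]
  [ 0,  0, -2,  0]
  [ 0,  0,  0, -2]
A Jordan chain for λ = -2 of length 2:
v_1 = (-1, 0, 0, 0)ᵀ
v_2 = (0, 1, 0, 0)ᵀ

Let N = A − (-2)·I. We want v_2 with N^2 v_2 = 0 but N^1 v_2 ≠ 0; then v_{j-1} := N · v_j for j = 2, …, 2.

Pick v_2 = (0, 1, 0, 0)ᵀ.
Then v_1 = N · v_2 = (-1, 0, 0, 0)ᵀ.

Sanity check: (A − (-2)·I) v_1 = (0, 0, 0, 0)ᵀ = 0. ✓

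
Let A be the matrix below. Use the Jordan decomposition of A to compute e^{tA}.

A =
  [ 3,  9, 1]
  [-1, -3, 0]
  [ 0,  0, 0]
e^{tA} =
  [3*t + 1, 9*t, 3*t^2/2 + t]
  [-t, 1 - 3*t, -t^2/2]
  [0, 0, 1]

Strategy: write A = P · J · P⁻¹ where J is a Jordan canonical form, so e^{tA} = P · e^{tJ} · P⁻¹, and e^{tJ} can be computed block-by-block.

A has Jordan form
J =
  [0, 1, 0]
  [0, 0, 1]
  [0, 0, 0]
(up to reordering of blocks).

Per-block formulas:
  For a 3×3 Jordan block J_3(0): exp(t · J_3(0)) = e^(0t)·(I + t·N + (t^2/2)·N^2), where N is the 3×3 nilpotent shift.

After assembling e^{tJ} and conjugating by P, we get:

e^{tA} =
  [3*t + 1, 9*t, 3*t^2/2 + t]
  [-t, 1 - 3*t, -t^2/2]
  [0, 0, 1]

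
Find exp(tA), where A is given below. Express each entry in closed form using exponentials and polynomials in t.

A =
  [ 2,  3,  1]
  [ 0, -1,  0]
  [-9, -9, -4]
e^{tA} =
  [3*t*exp(-t) + exp(-t), 3*t*exp(-t), t*exp(-t)]
  [0, exp(-t), 0]
  [-9*t*exp(-t), -9*t*exp(-t), -3*t*exp(-t) + exp(-t)]

Strategy: write A = P · J · P⁻¹ where J is a Jordan canonical form, so e^{tA} = P · e^{tJ} · P⁻¹, and e^{tJ} can be computed block-by-block.

A has Jordan form
J =
  [-1,  1,  0]
  [ 0, -1,  0]
  [ 0,  0, -1]
(up to reordering of blocks).

Per-block formulas:
  For a 2×2 Jordan block J_2(-1): exp(t · J_2(-1)) = e^(-1t)·(I + t·N), where N is the 2×2 nilpotent shift.
  For a 1×1 block at λ = -1: exp(t · [-1]) = [e^(-1t)].

After assembling e^{tJ} and conjugating by P, we get:

e^{tA} =
  [3*t*exp(-t) + exp(-t), 3*t*exp(-t), t*exp(-t)]
  [0, exp(-t), 0]
  [-9*t*exp(-t), -9*t*exp(-t), -3*t*exp(-t) + exp(-t)]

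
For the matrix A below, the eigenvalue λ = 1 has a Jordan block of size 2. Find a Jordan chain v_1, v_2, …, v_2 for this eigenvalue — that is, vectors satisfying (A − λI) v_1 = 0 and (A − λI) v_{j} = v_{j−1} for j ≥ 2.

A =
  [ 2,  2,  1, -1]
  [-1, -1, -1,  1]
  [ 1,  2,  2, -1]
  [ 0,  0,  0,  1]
A Jordan chain for λ = 1 of length 2:
v_1 = (1, -1, 1, 0)ᵀ
v_2 = (1, 0, 0, 0)ᵀ

Let N = A − (1)·I. We want v_2 with N^2 v_2 = 0 but N^1 v_2 ≠ 0; then v_{j-1} := N · v_j for j = 2, …, 2.

Pick v_2 = (1, 0, 0, 0)ᵀ.
Then v_1 = N · v_2 = (1, -1, 1, 0)ᵀ.

Sanity check: (A − (1)·I) v_1 = (0, 0, 0, 0)ᵀ = 0. ✓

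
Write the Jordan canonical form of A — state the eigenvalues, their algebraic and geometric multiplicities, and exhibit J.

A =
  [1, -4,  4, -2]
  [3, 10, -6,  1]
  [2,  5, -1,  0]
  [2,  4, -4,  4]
J_2(3) ⊕ J_2(4)

The characteristic polynomial is
  det(x·I − A) = x^4 - 14*x^3 + 73*x^2 - 168*x + 144 = (x - 4)^2*(x - 3)^2

Eigenvalues and multiplicities (the geometric multiplicity of λ is n − rank(A − λI), which equals the number of Jordan blocks for λ):
  λ = 3: algebraic multiplicity = 2, geometric multiplicity = 1
  λ = 4: algebraic multiplicity = 2, geometric multiplicity = 1

Determining the block sizes for each eigenvalue:
  λ = 3: one block (gm = 1), so the single block has size am = 2 → block sizes [2]
  λ = 4: one block (gm = 1), so the single block has size am = 2 → block sizes [2]

Assembling the blocks gives a Jordan form
J =
  [3, 1, 0, 0]
  [0, 3, 0, 0]
  [0, 0, 4, 1]
  [0, 0, 0, 4]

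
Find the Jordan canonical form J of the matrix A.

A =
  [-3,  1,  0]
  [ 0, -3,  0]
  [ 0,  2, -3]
J_2(-3) ⊕ J_1(-3)

The characteristic polynomial is
  det(x·I − A) = x^3 + 9*x^2 + 27*x + 27 = (x + 3)^3

Eigenvalues and multiplicities (the geometric multiplicity of λ is n − rank(A − λI), which equals the number of Jordan blocks for λ):
  λ = -3: algebraic multiplicity = 3, geometric multiplicity = 2

Determining the block sizes for each eigenvalue:
  λ = -3: 2 blocks summing to 3 forces exactly one block of size 2 and the rest size 1 → block sizes [2, 1]

Assembling the blocks gives a Jordan form
J =
  [-3,  1,  0]
  [ 0, -3,  0]
  [ 0,  0, -3]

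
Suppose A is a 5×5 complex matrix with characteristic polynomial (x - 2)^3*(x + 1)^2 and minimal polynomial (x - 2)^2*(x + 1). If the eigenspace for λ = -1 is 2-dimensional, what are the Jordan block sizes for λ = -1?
Block sizes for λ = -1: [1, 1]

Step 1 — from the characteristic polynomial, algebraic multiplicity of λ = -1 is 2. From dim ker(A − (-1)·I) = 2, there are exactly 2 Jordan blocks for λ = -1.
Step 2 — from the minimal polynomial, the factor (x + 1) tells us the largest block for λ = -1 has size 1.
Step 3 — with total size 2, 2 blocks, and largest block 1, the block sizes (in nonincreasing order) are [1, 1].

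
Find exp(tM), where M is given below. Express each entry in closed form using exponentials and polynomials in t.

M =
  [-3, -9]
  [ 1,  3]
e^{tM} =
  [1 - 3*t, -9*t]
  [t, 3*t + 1]

Strategy: write M = P · J · P⁻¹ where J is a Jordan canonical form, so e^{tM} = P · e^{tJ} · P⁻¹, and e^{tJ} can be computed block-by-block.

M has Jordan form
J =
  [0, 1]
  [0, 0]
(up to reordering of blocks).

Per-block formulas:
  For a 2×2 Jordan block J_2(0): exp(t · J_2(0)) = e^(0t)·(I + t·N), where N is the 2×2 nilpotent shift.

After assembling e^{tJ} and conjugating by P, we get:

e^{tM} =
  [1 - 3*t, -9*t]
  [t, 3*t + 1]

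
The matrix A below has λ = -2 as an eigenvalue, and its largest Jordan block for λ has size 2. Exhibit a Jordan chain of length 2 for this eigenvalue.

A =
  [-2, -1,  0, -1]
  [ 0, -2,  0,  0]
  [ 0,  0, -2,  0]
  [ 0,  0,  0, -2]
A Jordan chain for λ = -2 of length 2:
v_1 = (-1, 0, 0, 0)ᵀ
v_2 = (0, 1, 0, 0)ᵀ

Let N = A − (-2)·I. We want v_2 with N^2 v_2 = 0 but N^1 v_2 ≠ 0; then v_{j-1} := N · v_j for j = 2, …, 2.

Pick v_2 = (0, 1, 0, 0)ᵀ.
Then v_1 = N · v_2 = (-1, 0, 0, 0)ᵀ.

Sanity check: (A − (-2)·I) v_1 = (0, 0, 0, 0)ᵀ = 0. ✓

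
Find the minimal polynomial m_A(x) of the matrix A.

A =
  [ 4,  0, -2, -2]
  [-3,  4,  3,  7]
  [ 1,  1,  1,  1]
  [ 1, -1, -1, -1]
x^3 - 6*x^2 + 12*x - 8

The characteristic polynomial is χ_A(x) = (x - 2)^4, so the eigenvalues are known. The minimal polynomial is
  m_A(x) = Π_λ (x − λ)^{k_λ}
where k_λ is the size of the *largest* Jordan block for λ (equivalently, the smallest k with (A − λI)^k v = 0 for every generalised eigenvector v of λ).

  λ = 2: largest Jordan block has size 3, contributing (x − 2)^3

So m_A(x) = (x - 2)^3 = x^3 - 6*x^2 + 12*x - 8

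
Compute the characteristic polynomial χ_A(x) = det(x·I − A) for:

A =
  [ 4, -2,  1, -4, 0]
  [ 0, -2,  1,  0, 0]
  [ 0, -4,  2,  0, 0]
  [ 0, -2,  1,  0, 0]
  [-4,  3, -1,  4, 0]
x^5 - 4*x^4

Expanding det(x·I − A) (e.g. by cofactor expansion or by noting that A is similar to its Jordan form J, which has the same characteristic polynomial as A) gives
  χ_A(x) = x^5 - 4*x^4
which factors as x^4*(x - 4). The eigenvalues (with algebraic multiplicities) are λ = 0 with multiplicity 4, λ = 4 with multiplicity 1.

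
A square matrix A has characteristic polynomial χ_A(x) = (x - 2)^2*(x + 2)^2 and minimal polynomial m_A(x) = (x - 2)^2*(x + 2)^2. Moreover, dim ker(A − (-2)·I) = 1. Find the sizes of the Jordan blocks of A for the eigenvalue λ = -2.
Block sizes for λ = -2: [2]

Step 1 — from the characteristic polynomial, algebraic multiplicity of λ = -2 is 2. From dim ker(A − (-2)·I) = 1, there are exactly 1 Jordan blocks for λ = -2.
Step 2 — from the minimal polynomial, the factor (x + 2)^2 tells us the largest block for λ = -2 has size 2.
Step 3 — with total size 2, 1 blocks, and largest block 2, the block sizes (in nonincreasing order) are [2].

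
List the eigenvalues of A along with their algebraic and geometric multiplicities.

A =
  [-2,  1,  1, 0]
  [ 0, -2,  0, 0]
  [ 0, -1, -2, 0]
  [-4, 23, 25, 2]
λ = -2: alg = 3, geom = 1; λ = 2: alg = 1, geom = 1

Step 1 — factor the characteristic polynomial to read off the algebraic multiplicities:
  χ_A(x) = (x - 2)*(x + 2)^3

Step 2 — compute geometric multiplicities via the rank-nullity identity g(λ) = n − rank(A − λI):
  rank(A − (-2)·I) = 3, so dim ker(A − (-2)·I) = n − 3 = 1
  rank(A − (2)·I) = 3, so dim ker(A − (2)·I) = n − 3 = 1

Summary:
  λ = -2: algebraic multiplicity = 3, geometric multiplicity = 1
  λ = 2: algebraic multiplicity = 1, geometric multiplicity = 1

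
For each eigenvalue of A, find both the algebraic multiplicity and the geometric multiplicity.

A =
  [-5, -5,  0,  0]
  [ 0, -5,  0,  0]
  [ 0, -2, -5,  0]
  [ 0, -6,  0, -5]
λ = -5: alg = 4, geom = 3

Step 1 — factor the characteristic polynomial to read off the algebraic multiplicities:
  χ_A(x) = (x + 5)^4

Step 2 — compute geometric multiplicities via the rank-nullity identity g(λ) = n − rank(A − λI):
  rank(A − (-5)·I) = 1, so dim ker(A − (-5)·I) = n − 1 = 3

Summary:
  λ = -5: algebraic multiplicity = 4, geometric multiplicity = 3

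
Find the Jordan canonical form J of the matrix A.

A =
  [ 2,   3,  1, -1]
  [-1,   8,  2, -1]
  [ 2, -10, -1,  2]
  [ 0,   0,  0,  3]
J_3(3) ⊕ J_1(3)

The characteristic polynomial is
  det(x·I − A) = x^4 - 12*x^3 + 54*x^2 - 108*x + 81 = (x - 3)^4

Eigenvalues and multiplicities (the geometric multiplicity of λ is n − rank(A − λI), which equals the number of Jordan blocks for λ):
  λ = 3: algebraic multiplicity = 4, geometric multiplicity = 2

Determining the block sizes for each eigenvalue:
  λ = 3: with am = 4 and gm = 2, the partition is not yet determined (e.g. several partitions of 4 into 2 parts exist). Let N = A − (3)·I. Computing rank(N^1) = 2, rank(N^2) = 1, rank(N^3) = 0; the number of blocks of size ≥ j is rank(N^{j−1}) − rank(N^j), giving [2, 1, 1]. So we have 1 block(s) of size 3, 1 block(s) of size 1 → block sizes [3, 1]

Assembling the blocks gives a Jordan form
J =
  [3, 1, 0, 0]
  [0, 3, 1, 0]
  [0, 0, 3, 0]
  [0, 0, 0, 3]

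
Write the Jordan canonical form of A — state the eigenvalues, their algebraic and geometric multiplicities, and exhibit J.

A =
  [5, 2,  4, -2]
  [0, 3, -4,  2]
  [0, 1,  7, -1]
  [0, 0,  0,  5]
J_2(5) ⊕ J_1(5) ⊕ J_1(5)

The characteristic polynomial is
  det(x·I − A) = x^4 - 20*x^3 + 150*x^2 - 500*x + 625 = (x - 5)^4

Eigenvalues and multiplicities (the geometric multiplicity of λ is n − rank(A − λI), which equals the number of Jordan blocks for λ):
  λ = 5: algebraic multiplicity = 4, geometric multiplicity = 3

Determining the block sizes for each eigenvalue:
  λ = 5: 3 blocks summing to 4 forces exactly one block of size 2 and the rest size 1 → block sizes [2, 1, 1]

Assembling the blocks gives a Jordan form
J =
  [5, 1, 0, 0]
  [0, 5, 0, 0]
  [0, 0, 5, 0]
  [0, 0, 0, 5]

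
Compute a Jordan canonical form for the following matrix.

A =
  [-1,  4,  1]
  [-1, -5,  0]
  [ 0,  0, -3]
J_3(-3)

The characteristic polynomial is
  det(x·I − A) = x^3 + 9*x^2 + 27*x + 27 = (x + 3)^3

Eigenvalues and multiplicities (the geometric multiplicity of λ is n − rank(A − λI), which equals the number of Jordan blocks for λ):
  λ = -3: algebraic multiplicity = 3, geometric multiplicity = 1

Determining the block sizes for each eigenvalue:
  λ = -3: one block (gm = 1), so the single block has size am = 3 → block sizes [3]

Assembling the blocks gives a Jordan form
J =
  [-3,  1,  0]
  [ 0, -3,  1]
  [ 0,  0, -3]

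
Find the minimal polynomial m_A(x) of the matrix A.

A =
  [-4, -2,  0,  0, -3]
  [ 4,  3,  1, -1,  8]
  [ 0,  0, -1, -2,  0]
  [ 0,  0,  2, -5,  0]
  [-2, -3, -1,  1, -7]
x^4 + 11*x^3 + 45*x^2 + 81*x + 54

The characteristic polynomial is χ_A(x) = (x + 2)*(x + 3)^4, so the eigenvalues are known. The minimal polynomial is
  m_A(x) = Π_λ (x − λ)^{k_λ}
where k_λ is the size of the *largest* Jordan block for λ (equivalently, the smallest k with (A − λI)^k v = 0 for every generalised eigenvector v of λ).

  λ = -3: largest Jordan block has size 3, contributing (x + 3)^3
  λ = -2: largest Jordan block has size 1, contributing (x + 2)

So m_A(x) = (x + 2)*(x + 3)^3 = x^4 + 11*x^3 + 45*x^2 + 81*x + 54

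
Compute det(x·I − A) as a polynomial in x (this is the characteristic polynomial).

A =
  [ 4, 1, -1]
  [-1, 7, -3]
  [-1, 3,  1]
x^3 - 12*x^2 + 48*x - 64

Expanding det(x·I − A) (e.g. by cofactor expansion or by noting that A is similar to its Jordan form J, which has the same characteristic polynomial as A) gives
  χ_A(x) = x^3 - 12*x^2 + 48*x - 64
which factors as (x - 4)^3. The eigenvalues (with algebraic multiplicities) are λ = 4 with multiplicity 3.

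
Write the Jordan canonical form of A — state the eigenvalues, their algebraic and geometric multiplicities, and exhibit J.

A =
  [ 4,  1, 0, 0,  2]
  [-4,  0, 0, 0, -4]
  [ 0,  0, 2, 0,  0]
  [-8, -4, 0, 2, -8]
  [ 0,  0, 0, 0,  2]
J_2(2) ⊕ J_1(2) ⊕ J_1(2) ⊕ J_1(2)

The characteristic polynomial is
  det(x·I − A) = x^5 - 10*x^4 + 40*x^3 - 80*x^2 + 80*x - 32 = (x - 2)^5

Eigenvalues and multiplicities (the geometric multiplicity of λ is n − rank(A − λI), which equals the number of Jordan blocks for λ):
  λ = 2: algebraic multiplicity = 5, geometric multiplicity = 4

Determining the block sizes for each eigenvalue:
  λ = 2: 4 blocks summing to 5 forces exactly one block of size 2 and the rest size 1 → block sizes [2, 1, 1, 1]

Assembling the blocks gives a Jordan form
J =
  [2, 1, 0, 0, 0]
  [0, 2, 0, 0, 0]
  [0, 0, 2, 0, 0]
  [0, 0, 0, 2, 0]
  [0, 0, 0, 0, 2]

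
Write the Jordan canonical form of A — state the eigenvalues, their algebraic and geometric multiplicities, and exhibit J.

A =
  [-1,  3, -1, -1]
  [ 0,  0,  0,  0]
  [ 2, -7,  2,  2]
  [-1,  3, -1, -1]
J_3(0) ⊕ J_1(0)

The characteristic polynomial is
  det(x·I − A) = x^4

Eigenvalues and multiplicities (the geometric multiplicity of λ is n − rank(A − λI), which equals the number of Jordan blocks for λ):
  λ = 0: algebraic multiplicity = 4, geometric multiplicity = 2

Determining the block sizes for each eigenvalue:
  λ = 0: with am = 4 and gm = 2, the partition is not yet determined (e.g. several partitions of 4 into 2 parts exist). Let N = A − (0)·I. Computing rank(N^1) = 2, rank(N^2) = 1, rank(N^3) = 0; the number of blocks of size ≥ j is rank(N^{j−1}) − rank(N^j), giving [2, 1, 1]. So we have 1 block(s) of size 3, 1 block(s) of size 1 → block sizes [3, 1]

Assembling the blocks gives a Jordan form
J =
  [0, 1, 0, 0]
  [0, 0, 1, 0]
  [0, 0, 0, 0]
  [0, 0, 0, 0]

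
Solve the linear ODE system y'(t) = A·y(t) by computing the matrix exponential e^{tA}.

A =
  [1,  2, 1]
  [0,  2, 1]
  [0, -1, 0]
e^{tA} =
  [exp(t), t^2*exp(t)/2 + 2*t*exp(t), t^2*exp(t)/2 + t*exp(t)]
  [0, t*exp(t) + exp(t), t*exp(t)]
  [0, -t*exp(t), -t*exp(t) + exp(t)]

Strategy: write A = P · J · P⁻¹ where J is a Jordan canonical form, so e^{tA} = P · e^{tJ} · P⁻¹, and e^{tJ} can be computed block-by-block.

A has Jordan form
J =
  [1, 1, 0]
  [0, 1, 1]
  [0, 0, 1]
(up to reordering of blocks).

Per-block formulas:
  For a 3×3 Jordan block J_3(1): exp(t · J_3(1)) = e^(1t)·(I + t·N + (t^2/2)·N^2), where N is the 3×3 nilpotent shift.

After assembling e^{tJ} and conjugating by P, we get:

e^{tA} =
  [exp(t), t^2*exp(t)/2 + 2*t*exp(t), t^2*exp(t)/2 + t*exp(t)]
  [0, t*exp(t) + exp(t), t*exp(t)]
  [0, -t*exp(t), -t*exp(t) + exp(t)]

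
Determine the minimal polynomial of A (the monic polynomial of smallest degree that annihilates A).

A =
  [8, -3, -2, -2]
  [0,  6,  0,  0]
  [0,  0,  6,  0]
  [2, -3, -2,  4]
x^2 - 12*x + 36

The characteristic polynomial is χ_A(x) = (x - 6)^4, so the eigenvalues are known. The minimal polynomial is
  m_A(x) = Π_λ (x − λ)^{k_λ}
where k_λ is the size of the *largest* Jordan block for λ (equivalently, the smallest k with (A − λI)^k v = 0 for every generalised eigenvector v of λ).

  λ = 6: largest Jordan block has size 2, contributing (x − 6)^2

So m_A(x) = (x - 6)^2 = x^2 - 12*x + 36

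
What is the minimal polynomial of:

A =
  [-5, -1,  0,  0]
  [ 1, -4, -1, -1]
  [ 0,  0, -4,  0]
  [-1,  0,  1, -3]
x^3 + 12*x^2 + 48*x + 64

The characteristic polynomial is χ_A(x) = (x + 4)^4, so the eigenvalues are known. The minimal polynomial is
  m_A(x) = Π_λ (x − λ)^{k_λ}
where k_λ is the size of the *largest* Jordan block for λ (equivalently, the smallest k with (A − λI)^k v = 0 for every generalised eigenvector v of λ).

  λ = -4: largest Jordan block has size 3, contributing (x + 4)^3

So m_A(x) = (x + 4)^3 = x^3 + 12*x^2 + 48*x + 64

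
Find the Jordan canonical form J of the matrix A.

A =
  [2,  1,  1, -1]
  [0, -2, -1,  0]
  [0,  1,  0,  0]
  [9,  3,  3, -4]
J_2(-1) ⊕ J_2(-1)

The characteristic polynomial is
  det(x·I − A) = x^4 + 4*x^3 + 6*x^2 + 4*x + 1 = (x + 1)^4

Eigenvalues and multiplicities (the geometric multiplicity of λ is n − rank(A − λI), which equals the number of Jordan blocks for λ):
  λ = -1: algebraic multiplicity = 4, geometric multiplicity = 2

Determining the block sizes for each eigenvalue:
  λ = -1: with am = 4 and gm = 2, the partition is not yet determined (e.g. several partitions of 4 into 2 parts exist). Let N = A − (-1)·I. Computing rank(N^1) = 2, rank(N^2) = 0; the number of blocks of size ≥ j is rank(N^{j−1}) − rank(N^j), giving [2, 2]. So we have 2 block(s) of size 2 → block sizes [2, 2]

Assembling the blocks gives a Jordan form
J =
  [-1,  1,  0,  0]
  [ 0, -1,  0,  0]
  [ 0,  0, -1,  1]
  [ 0,  0,  0, -1]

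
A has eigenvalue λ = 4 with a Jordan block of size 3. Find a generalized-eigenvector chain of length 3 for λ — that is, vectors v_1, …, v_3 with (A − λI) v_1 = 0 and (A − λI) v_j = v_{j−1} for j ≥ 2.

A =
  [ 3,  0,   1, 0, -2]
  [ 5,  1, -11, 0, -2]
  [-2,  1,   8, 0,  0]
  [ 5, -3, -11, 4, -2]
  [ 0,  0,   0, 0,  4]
A Jordan chain for λ = 4 of length 3:
v_1 = (-1, 2, -1, 2, 0)ᵀ
v_2 = (-1, 5, -2, 5, 0)ᵀ
v_3 = (1, 0, 0, 0, 0)ᵀ

Let N = A − (4)·I. We want v_3 with N^3 v_3 = 0 but N^2 v_3 ≠ 0; then v_{j-1} := N · v_j for j = 3, …, 2.

Pick v_3 = (1, 0, 0, 0, 0)ᵀ.
Then v_2 = N · v_3 = (-1, 5, -2, 5, 0)ᵀ.
Then v_1 = N · v_2 = (-1, 2, -1, 2, 0)ᵀ.

Sanity check: (A − (4)·I) v_1 = (0, 0, 0, 0, 0)ᵀ = 0. ✓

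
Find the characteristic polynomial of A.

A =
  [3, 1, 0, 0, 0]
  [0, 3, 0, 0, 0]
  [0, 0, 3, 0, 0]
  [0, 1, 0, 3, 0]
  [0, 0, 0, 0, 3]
x^5 - 15*x^4 + 90*x^3 - 270*x^2 + 405*x - 243

Expanding det(x·I − A) (e.g. by cofactor expansion or by noting that A is similar to its Jordan form J, which has the same characteristic polynomial as A) gives
  χ_A(x) = x^5 - 15*x^4 + 90*x^3 - 270*x^2 + 405*x - 243
which factors as (x - 3)^5. The eigenvalues (with algebraic multiplicities) are λ = 3 with multiplicity 5.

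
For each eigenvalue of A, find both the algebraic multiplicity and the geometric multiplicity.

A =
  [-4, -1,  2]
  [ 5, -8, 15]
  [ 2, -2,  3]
λ = -3: alg = 3, geom = 1

Step 1 — factor the characteristic polynomial to read off the algebraic multiplicities:
  χ_A(x) = (x + 3)^3

Step 2 — compute geometric multiplicities via the rank-nullity identity g(λ) = n − rank(A − λI):
  rank(A − (-3)·I) = 2, so dim ker(A − (-3)·I) = n − 2 = 1

Summary:
  λ = -3: algebraic multiplicity = 3, geometric multiplicity = 1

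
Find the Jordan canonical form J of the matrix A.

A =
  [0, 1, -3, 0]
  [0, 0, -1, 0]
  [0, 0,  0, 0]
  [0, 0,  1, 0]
J_3(0) ⊕ J_1(0)

The characteristic polynomial is
  det(x·I − A) = x^4

Eigenvalues and multiplicities (the geometric multiplicity of λ is n − rank(A − λI), which equals the number of Jordan blocks for λ):
  λ = 0: algebraic multiplicity = 4, geometric multiplicity = 2

Determining the block sizes for each eigenvalue:
  λ = 0: with am = 4 and gm = 2, the partition is not yet determined (e.g. several partitions of 4 into 2 parts exist). Let N = A − (0)·I. Computing rank(N^1) = 2, rank(N^2) = 1, rank(N^3) = 0; the number of blocks of size ≥ j is rank(N^{j−1}) − rank(N^j), giving [2, 1, 1]. So we have 1 block(s) of size 3, 1 block(s) of size 1 → block sizes [3, 1]

Assembling the blocks gives a Jordan form
J =
  [0, 1, 0, 0]
  [0, 0, 1, 0]
  [0, 0, 0, 0]
  [0, 0, 0, 0]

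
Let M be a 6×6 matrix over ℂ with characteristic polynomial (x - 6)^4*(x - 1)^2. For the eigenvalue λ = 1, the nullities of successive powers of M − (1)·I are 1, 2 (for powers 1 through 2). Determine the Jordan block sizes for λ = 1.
Block sizes for λ = 1: [2]

From the dimensions of kernels of powers, the number of Jordan blocks of size at least j is d_j − d_{j−1} where d_j = dim ker(N^j) (with d_0 = 0). Computing the differences gives [1, 1].
The number of blocks of size exactly k is (#blocks of size ≥ k) − (#blocks of size ≥ k + 1), so the partition is: 1 block(s) of size 2.
In nonincreasing order the block sizes are [2].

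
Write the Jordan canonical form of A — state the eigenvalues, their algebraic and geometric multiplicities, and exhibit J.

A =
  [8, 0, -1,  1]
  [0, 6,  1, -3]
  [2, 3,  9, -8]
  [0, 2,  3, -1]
J_1(4) ⊕ J_3(6)

The characteristic polynomial is
  det(x·I − A) = x^4 - 22*x^3 + 180*x^2 - 648*x + 864 = (x - 6)^3*(x - 4)

Eigenvalues and multiplicities (the geometric multiplicity of λ is n − rank(A − λI), which equals the number of Jordan blocks for λ):
  λ = 4: algebraic multiplicity = 1, geometric multiplicity = 1
  λ = 6: algebraic multiplicity = 3, geometric multiplicity = 1

Determining the block sizes for each eigenvalue:
  λ = 4: one block (gm = 1), so the single block has size am = 1 → block sizes [1]
  λ = 6: one block (gm = 1), so the single block has size am = 3 → block sizes [3]

Assembling the blocks gives a Jordan form
J =
  [4, 0, 0, 0]
  [0, 6, 1, 0]
  [0, 0, 6, 1]
  [0, 0, 0, 6]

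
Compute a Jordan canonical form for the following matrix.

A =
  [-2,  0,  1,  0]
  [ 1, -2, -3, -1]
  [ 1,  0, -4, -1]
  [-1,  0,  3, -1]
J_1(-3) ⊕ J_2(-2) ⊕ J_1(-2)

The characteristic polynomial is
  det(x·I − A) = x^4 + 9*x^3 + 30*x^2 + 44*x + 24 = (x + 2)^3*(x + 3)

Eigenvalues and multiplicities (the geometric multiplicity of λ is n − rank(A − λI), which equals the number of Jordan blocks for λ):
  λ = -3: algebraic multiplicity = 1, geometric multiplicity = 1
  λ = -2: algebraic multiplicity = 3, geometric multiplicity = 2

Determining the block sizes for each eigenvalue:
  λ = -3: one block (gm = 1), so the single block has size am = 1 → block sizes [1]
  λ = -2: 2 blocks summing to 3 forces exactly one block of size 2 and the rest size 1 → block sizes [2, 1]

Assembling the blocks gives a Jordan form
J =
  [-3,  0,  0,  0]
  [ 0, -2,  1,  0]
  [ 0,  0, -2,  0]
  [ 0,  0,  0, -2]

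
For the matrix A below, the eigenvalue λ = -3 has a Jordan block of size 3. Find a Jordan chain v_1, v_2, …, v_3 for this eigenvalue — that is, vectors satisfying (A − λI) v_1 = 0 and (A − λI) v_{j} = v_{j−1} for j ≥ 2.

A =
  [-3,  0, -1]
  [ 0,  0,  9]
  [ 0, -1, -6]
A Jordan chain for λ = -3 of length 3:
v_1 = (1, 0, 0)ᵀ
v_2 = (0, 3, -1)ᵀ
v_3 = (0, 1, 0)ᵀ

Let N = A − (-3)·I. We want v_3 with N^3 v_3 = 0 but N^2 v_3 ≠ 0; then v_{j-1} := N · v_j for j = 3, …, 2.

Pick v_3 = (0, 1, 0)ᵀ.
Then v_2 = N · v_3 = (0, 3, -1)ᵀ.
Then v_1 = N · v_2 = (1, 0, 0)ᵀ.

Sanity check: (A − (-3)·I) v_1 = (0, 0, 0)ᵀ = 0. ✓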